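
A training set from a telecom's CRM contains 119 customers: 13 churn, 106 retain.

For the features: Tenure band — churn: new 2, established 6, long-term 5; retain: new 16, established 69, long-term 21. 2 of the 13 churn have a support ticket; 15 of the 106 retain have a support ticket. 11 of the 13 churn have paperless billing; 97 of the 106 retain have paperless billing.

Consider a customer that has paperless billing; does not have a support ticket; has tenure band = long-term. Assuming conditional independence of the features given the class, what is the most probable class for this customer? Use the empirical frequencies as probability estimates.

retain

churn: (13/119) × (5/13) × (11/13) × (11/13) ≈ 0.030083
retain: (106/119) × (21/106) × (91/106) × (97/106) ≈ 0.138635
Highest score → retain.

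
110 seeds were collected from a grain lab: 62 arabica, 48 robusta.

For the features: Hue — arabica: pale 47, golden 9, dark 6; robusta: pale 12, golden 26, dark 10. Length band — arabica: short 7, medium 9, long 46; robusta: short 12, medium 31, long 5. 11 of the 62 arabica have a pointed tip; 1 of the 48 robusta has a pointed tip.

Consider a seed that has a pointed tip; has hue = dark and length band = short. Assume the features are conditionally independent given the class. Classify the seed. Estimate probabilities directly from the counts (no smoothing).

arabica

arabica: (62/110) × (6/62) × (7/62) × (11/62) ≈ 0.00109261
robusta: (48/110) × (10/48) × (12/48) × (1/48) ≈ 0.000473485
Highest score → arabica.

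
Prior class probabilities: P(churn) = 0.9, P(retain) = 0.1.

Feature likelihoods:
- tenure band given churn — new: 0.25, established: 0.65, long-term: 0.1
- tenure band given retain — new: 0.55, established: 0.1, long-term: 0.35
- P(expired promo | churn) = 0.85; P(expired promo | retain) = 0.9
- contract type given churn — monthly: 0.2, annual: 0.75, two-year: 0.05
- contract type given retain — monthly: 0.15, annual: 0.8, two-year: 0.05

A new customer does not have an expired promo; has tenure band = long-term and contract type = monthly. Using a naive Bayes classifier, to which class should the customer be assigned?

churn

churn: 0.9 × 0.1 × (1−0.85) × 0.2 = 0.0027
retain: 0.1 × 0.35 × (1−0.9) × 0.15 = 0.000525
Highest score → churn.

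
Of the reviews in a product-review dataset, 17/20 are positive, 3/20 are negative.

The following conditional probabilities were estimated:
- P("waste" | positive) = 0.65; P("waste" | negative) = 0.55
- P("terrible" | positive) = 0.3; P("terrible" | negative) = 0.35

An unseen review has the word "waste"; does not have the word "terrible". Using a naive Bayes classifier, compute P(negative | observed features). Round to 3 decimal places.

positive: 0.85 × 0.65 × (1−0.3) = 0.38675
negative: 0.15 × 0.55 × (1−0.35) = 0.053625
P(negative | x) = 0.053625 / 0.440375 ≈ 0.122

0.122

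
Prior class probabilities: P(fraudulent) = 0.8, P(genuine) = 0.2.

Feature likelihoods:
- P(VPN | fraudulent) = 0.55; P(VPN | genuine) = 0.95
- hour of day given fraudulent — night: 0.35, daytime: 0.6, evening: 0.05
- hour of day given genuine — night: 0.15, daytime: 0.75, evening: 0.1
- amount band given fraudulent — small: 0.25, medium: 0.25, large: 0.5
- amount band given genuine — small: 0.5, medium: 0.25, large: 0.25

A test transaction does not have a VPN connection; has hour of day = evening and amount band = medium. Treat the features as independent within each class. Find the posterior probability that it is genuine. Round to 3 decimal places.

fraudulent: 0.8 × (1−0.55) × 0.05 × 0.25 = 0.0045
genuine: 0.2 × (1−0.95) × 0.1 × 0.25 = 0.00025
P(genuine | x) = 0.00025 / 0.00475 ≈ 0.053

0.053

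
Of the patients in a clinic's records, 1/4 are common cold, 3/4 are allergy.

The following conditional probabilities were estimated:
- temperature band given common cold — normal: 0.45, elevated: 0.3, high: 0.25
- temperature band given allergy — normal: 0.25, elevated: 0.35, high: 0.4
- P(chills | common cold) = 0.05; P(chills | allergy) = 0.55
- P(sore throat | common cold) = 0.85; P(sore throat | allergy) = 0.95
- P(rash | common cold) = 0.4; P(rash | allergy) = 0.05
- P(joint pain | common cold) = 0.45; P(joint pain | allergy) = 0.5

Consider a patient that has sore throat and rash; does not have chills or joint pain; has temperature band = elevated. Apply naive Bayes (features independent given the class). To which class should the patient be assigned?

common cold: 0.25 × 0.3 × (1−0.05) × 0.85 × 0.4 × (1−0.45) = 0.01332375
allergy: 0.75 × 0.35 × (1−0.55) × 0.95 × 0.05 × (1−0.5) = 0.00280546875
Highest score → common cold.

common cold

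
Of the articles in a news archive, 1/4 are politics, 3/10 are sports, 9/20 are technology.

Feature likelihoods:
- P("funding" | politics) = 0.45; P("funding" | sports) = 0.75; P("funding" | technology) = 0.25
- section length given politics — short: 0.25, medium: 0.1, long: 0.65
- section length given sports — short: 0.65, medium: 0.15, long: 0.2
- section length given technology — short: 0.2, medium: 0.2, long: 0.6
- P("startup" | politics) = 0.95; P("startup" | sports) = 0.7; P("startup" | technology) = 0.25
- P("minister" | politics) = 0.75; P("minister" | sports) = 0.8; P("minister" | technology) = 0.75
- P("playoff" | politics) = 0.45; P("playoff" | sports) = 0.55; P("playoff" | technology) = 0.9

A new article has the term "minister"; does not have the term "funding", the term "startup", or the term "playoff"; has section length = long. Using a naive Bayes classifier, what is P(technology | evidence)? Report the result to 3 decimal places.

politics: 0.25 × (1−0.45) × 0.65 × (1−0.95) × 0.75 × (1−0.45) = 0.001843359375
sports: 0.3 × (1−0.75) × 0.2 × (1−0.7) × 0.8 × (1−0.55) = 0.00162
technology: 0.45 × (1−0.25) × 0.6 × (1−0.25) × 0.75 × (1−0.9) = 0.011390625
P(technology | x) = 0.011390625 / 0.014853984375 ≈ 0.767

0.767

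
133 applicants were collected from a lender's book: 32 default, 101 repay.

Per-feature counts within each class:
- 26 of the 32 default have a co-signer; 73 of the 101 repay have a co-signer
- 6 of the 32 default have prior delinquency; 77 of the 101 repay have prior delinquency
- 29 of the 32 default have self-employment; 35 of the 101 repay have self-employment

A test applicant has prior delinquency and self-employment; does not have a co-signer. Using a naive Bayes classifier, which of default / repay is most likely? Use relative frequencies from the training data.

repay

default: (32/133) × (6/32) × (6/32) × (29/32) ≈ 0.00766565
repay: (101/133) × (28/101) × (77/101) × (35/101) ≈ 0.0556189
Highest score → repay.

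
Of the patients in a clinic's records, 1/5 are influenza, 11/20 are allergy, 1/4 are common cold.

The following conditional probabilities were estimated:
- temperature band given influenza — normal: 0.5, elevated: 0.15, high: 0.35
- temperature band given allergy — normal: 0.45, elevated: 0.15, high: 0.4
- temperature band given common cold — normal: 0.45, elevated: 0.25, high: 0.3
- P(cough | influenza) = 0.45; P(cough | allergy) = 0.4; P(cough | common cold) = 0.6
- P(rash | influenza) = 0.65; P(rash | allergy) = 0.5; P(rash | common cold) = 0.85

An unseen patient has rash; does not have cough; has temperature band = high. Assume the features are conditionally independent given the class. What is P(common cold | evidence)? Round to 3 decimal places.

influenza: 0.2 × 0.35 × (1−0.45) × 0.65 = 0.025025
allergy: 0.55 × 0.4 × (1−0.4) × 0.5 = 0.066
common cold: 0.25 × 0.3 × (1−0.6) × 0.85 = 0.0255
P(common cold | x) = 0.0255 / 0.116525 ≈ 0.219

0.219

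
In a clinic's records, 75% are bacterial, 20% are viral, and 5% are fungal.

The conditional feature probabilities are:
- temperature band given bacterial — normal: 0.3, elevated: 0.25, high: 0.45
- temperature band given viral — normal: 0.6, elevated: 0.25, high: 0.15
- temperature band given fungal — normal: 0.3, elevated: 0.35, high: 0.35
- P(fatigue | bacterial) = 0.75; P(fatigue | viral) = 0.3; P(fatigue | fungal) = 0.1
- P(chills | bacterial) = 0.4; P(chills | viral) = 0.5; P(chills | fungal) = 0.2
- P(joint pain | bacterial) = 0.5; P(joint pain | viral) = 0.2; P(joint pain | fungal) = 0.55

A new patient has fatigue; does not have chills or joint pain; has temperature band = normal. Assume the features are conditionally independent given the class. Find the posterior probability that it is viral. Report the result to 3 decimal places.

0.220

bacterial: 0.75 × 0.3 × 0.75 × (1−0.4) × (1−0.5) = 0.050625
viral: 0.2 × 0.6 × 0.3 × (1−0.5) × (1−0.2) = 0.0144
fungal: 0.05 × 0.3 × 0.1 × (1−0.2) × (1−0.55) = 0.00054
P(viral | x) = 0.0144 / 0.065565 ≈ 0.220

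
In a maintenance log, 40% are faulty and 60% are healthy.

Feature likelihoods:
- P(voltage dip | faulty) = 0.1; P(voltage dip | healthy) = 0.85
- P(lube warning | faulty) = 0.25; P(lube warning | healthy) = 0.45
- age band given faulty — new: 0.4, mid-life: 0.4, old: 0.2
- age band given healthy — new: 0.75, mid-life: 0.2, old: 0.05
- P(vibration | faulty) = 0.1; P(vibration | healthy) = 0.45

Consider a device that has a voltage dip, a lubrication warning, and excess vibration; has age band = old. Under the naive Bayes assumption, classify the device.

healthy

faulty: 0.4 × 0.1 × 0.25 × 0.2 × 0.1 = 0.0002
healthy: 0.6 × 0.85 × 0.45 × 0.05 × 0.45 = 0.00516375
Highest score → healthy.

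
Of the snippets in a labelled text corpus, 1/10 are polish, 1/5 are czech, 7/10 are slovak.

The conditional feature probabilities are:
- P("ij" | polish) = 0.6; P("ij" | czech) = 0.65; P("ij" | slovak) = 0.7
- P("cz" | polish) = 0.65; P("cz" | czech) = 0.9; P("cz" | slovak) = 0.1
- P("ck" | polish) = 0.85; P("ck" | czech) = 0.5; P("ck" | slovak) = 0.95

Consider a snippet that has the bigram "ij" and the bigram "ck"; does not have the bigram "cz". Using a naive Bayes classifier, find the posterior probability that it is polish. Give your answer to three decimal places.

polish: 0.1 × 0.6 × (1−0.65) × 0.85 = 0.01785
czech: 0.2 × 0.65 × (1−0.9) × 0.5 = 0.0065
slovak: 0.7 × 0.7 × (1−0.1) × 0.95 = 0.41895
P(polish | x) = 0.01785 / 0.4433 ≈ 0.040

0.040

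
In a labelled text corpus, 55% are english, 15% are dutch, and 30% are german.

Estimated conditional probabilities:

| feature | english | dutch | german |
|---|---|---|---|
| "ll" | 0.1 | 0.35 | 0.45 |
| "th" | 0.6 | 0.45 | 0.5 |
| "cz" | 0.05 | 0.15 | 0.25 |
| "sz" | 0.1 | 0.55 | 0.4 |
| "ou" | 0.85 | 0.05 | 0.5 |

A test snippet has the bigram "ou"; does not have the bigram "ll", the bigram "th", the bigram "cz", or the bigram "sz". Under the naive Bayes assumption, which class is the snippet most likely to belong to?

english: 0.55 × (1−0.1) × (1−0.6) × (1−0.05) × (1−0.1) × 0.85 = 0.1438965
dutch: 0.15 × (1−0.35) × (1−0.45) × (1−0.15) × (1−0.55) × 0.05 = 0.001025578125
german: 0.3 × (1−0.45) × (1−0.5) × (1−0.25) × (1−0.4) × 0.5 = 0.0185625
Highest score → english.

english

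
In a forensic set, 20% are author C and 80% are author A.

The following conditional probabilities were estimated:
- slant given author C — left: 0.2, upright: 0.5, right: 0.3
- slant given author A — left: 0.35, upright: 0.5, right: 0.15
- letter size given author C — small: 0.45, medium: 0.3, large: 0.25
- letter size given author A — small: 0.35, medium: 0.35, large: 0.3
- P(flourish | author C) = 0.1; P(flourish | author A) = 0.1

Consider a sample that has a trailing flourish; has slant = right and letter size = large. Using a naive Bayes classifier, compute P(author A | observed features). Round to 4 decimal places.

author C: 0.2 × 0.3 × 0.25 × 0.1 = 0.0015
author A: 0.8 × 0.15 × 0.3 × 0.1 = 0.0036
P(author A | x) = 0.0036 / 0.0051 ≈ 0.7059

0.7059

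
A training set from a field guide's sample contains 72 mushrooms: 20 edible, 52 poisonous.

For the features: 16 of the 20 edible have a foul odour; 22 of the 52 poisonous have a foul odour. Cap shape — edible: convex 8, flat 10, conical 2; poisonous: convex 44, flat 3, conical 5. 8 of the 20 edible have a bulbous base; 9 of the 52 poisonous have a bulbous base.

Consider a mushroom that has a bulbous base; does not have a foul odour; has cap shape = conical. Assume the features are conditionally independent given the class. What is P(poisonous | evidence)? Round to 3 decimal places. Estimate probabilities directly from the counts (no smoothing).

edible: (20/72) × (4/20) × (2/20) × (8/20) ≈ 0.00222222
poisonous: (52/72) × (30/52) × (5/52) × (9/52) ≈ 0.00693417
P(poisonous | x) = 0.00693417 / 0.00915639 ≈ 0.757

0.757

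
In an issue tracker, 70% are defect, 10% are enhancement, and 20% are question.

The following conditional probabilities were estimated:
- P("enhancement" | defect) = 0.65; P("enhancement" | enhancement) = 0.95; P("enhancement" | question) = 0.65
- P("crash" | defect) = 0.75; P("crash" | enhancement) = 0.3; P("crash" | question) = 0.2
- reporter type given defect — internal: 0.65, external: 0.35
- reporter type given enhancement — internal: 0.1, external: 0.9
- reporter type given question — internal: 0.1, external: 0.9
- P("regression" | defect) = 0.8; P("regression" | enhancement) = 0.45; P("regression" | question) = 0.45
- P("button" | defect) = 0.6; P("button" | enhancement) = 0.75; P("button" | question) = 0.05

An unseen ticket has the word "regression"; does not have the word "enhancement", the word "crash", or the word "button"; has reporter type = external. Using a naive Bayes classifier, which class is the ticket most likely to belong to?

question

defect: 0.7 × (1−0.65) × (1−0.75) × 0.35 × 0.8 × (1−0.6) = 0.00686
enhancement: 0.1 × (1−0.95) × (1−0.3) × 0.9 × 0.45 × (1−0.75) = 0.000354375
question: 0.2 × (1−0.65) × (1−0.2) × 0.9 × 0.45 × (1−0.05) = 0.021546
Highest score → question.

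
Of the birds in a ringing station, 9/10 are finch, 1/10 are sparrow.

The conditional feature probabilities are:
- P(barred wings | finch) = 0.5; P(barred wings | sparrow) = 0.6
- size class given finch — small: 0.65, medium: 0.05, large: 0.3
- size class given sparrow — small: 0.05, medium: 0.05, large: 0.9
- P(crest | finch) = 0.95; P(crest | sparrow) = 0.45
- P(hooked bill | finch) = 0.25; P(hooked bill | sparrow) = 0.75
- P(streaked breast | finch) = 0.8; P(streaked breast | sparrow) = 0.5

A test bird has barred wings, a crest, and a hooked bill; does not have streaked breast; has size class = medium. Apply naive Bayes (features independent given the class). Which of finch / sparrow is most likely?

finch

finch: 0.9 × 0.5 × 0.05 × 0.95 × 0.25 × (1−0.8) = 0.00106875
sparrow: 0.1 × 0.6 × 0.05 × 0.45 × 0.75 × (1−0.5) = 0.00050625
Highest score → finch.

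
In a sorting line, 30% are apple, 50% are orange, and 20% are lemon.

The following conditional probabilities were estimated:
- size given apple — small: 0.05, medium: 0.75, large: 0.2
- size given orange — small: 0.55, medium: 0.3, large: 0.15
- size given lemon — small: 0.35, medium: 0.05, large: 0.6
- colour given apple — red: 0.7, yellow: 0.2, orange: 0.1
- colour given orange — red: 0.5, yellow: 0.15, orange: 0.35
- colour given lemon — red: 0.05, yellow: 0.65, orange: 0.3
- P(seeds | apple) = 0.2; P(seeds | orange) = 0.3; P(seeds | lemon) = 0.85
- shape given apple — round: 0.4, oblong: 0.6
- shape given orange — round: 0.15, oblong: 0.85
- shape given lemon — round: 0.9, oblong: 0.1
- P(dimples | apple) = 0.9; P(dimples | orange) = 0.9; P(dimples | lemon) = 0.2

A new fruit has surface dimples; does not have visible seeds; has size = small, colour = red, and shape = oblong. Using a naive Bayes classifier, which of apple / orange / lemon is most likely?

orange

apple: 0.3 × 0.05 × 0.7 × (1−0.2) × 0.6 × 0.9 = 0.004536
orange: 0.5 × 0.55 × 0.5 × (1−0.3) × 0.85 × 0.9 = 0.07363125
lemon: 0.2 × 0.35 × 0.05 × (1−0.85) × 0.1 × 0.2 = 0.0000105
Highest score → orange.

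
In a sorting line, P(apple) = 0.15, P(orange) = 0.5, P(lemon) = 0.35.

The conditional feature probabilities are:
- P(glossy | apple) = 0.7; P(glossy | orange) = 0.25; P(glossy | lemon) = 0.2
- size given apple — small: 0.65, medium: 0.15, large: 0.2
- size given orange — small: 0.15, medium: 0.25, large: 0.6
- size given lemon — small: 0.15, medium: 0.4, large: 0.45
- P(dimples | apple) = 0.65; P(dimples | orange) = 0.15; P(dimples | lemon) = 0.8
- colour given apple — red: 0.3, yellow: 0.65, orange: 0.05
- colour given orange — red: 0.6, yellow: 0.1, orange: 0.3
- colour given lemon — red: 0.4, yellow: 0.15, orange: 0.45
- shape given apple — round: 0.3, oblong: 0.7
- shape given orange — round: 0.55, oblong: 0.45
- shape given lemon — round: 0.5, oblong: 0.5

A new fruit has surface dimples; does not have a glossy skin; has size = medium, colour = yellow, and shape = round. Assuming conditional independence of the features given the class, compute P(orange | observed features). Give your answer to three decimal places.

apple: 0.15 × (1−0.7) × 0.15 × 0.65 × 0.65 × 0.3 = 0.0008555625
orange: 0.5 × (1−0.25) × 0.25 × 0.15 × 0.1 × 0.55 = 0.0007734375
lemon: 0.35 × (1−0.2) × 0.4 × 0.8 × 0.15 × 0.5 = 0.00672
P(orange | x) = 0.0007734375 / 0.008349 ≈ 0.093

0.093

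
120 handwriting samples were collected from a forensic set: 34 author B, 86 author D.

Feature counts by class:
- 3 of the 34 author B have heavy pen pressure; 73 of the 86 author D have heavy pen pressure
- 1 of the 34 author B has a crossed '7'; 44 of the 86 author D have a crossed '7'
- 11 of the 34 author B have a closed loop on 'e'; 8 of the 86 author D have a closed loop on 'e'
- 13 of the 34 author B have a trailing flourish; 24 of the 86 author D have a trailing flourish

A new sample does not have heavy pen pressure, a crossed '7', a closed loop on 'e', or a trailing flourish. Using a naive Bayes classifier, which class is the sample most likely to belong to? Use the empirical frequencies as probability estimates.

author B: (34/120) × (31/34) × (33/34) × (23/34) × (21/34) ≈ 0.104762
author D: (86/120) × (13/86) × (42/86) × (78/86) × (62/86) ≈ 0.0345941
Highest score → author B.

author B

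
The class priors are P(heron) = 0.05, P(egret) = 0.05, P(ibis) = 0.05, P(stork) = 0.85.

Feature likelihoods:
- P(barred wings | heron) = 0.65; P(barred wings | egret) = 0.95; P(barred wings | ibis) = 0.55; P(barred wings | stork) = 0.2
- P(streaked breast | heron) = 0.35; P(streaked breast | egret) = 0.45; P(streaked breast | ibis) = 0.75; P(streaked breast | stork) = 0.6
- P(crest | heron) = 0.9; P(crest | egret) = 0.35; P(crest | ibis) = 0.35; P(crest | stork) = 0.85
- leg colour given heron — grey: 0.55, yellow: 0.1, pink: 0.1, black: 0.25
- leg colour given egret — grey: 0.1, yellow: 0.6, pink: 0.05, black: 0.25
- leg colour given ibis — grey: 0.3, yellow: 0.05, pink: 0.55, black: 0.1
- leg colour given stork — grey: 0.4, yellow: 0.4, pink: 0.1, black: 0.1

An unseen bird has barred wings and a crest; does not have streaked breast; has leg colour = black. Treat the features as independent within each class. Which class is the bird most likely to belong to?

heron: 0.05 × 0.65 × (1−0.35) × 0.9 × 0.25 = 0.004753125
egret: 0.05 × 0.95 × (1−0.45) × 0.35 × 0.25 = 0.0022859375
ibis: 0.05 × 0.55 × (1−0.75) × 0.35 × 0.1 = 0.000240625
stork: 0.85 × 0.2 × (1−0.6) × 0.85 × 0.1 = 0.00578
Highest score → stork.

stork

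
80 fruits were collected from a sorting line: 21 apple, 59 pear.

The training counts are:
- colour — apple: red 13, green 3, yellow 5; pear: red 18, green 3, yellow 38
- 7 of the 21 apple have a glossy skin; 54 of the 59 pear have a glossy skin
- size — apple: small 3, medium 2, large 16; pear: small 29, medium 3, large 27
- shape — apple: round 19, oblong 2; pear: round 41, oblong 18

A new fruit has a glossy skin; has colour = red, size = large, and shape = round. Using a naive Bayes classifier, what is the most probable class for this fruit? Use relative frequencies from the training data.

pear

apple: (21/80) × (13/21) × (7/21) × (16/21) × (19/21) ≈ 0.0373394
pear: (59/80) × (18/59) × (54/59) × (27/59) × (41/59) ≈ 0.0654889
Highest score → pear.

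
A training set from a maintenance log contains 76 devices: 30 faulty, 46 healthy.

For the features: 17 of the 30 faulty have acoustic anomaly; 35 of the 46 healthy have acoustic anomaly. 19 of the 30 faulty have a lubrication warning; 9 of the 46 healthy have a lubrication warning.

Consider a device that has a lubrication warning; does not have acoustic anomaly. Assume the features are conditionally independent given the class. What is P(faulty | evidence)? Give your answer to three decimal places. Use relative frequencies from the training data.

0.793

faulty: (30/76) × (13/30) × (19/30) ≈ 0.108333
healthy: (46/76) × (11/46) × (9/46) ≈ 0.0283181
P(faulty | x) = 0.108333 / 0.1366511 ≈ 0.793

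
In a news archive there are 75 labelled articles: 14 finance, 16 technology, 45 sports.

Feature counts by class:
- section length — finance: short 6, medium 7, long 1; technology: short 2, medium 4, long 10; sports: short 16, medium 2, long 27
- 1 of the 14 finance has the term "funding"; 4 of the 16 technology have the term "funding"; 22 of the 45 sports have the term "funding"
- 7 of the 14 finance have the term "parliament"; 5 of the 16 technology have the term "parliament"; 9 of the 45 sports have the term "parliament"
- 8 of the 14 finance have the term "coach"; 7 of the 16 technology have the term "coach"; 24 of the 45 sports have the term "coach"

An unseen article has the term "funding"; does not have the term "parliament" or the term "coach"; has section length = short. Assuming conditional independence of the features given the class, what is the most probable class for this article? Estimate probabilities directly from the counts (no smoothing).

finance: (14/75) × (6/14) × (1/14) × (7/14) × (6/14) ≈ 0.00122449
technology: (16/75) × (2/16) × (4/16) × (11/16) × (9/16) = 0.002578125
sports: (45/75) × (16/45) × (22/45) × (36/45) × (21/45) ≈ 0.0389373
Highest score → sports.

sports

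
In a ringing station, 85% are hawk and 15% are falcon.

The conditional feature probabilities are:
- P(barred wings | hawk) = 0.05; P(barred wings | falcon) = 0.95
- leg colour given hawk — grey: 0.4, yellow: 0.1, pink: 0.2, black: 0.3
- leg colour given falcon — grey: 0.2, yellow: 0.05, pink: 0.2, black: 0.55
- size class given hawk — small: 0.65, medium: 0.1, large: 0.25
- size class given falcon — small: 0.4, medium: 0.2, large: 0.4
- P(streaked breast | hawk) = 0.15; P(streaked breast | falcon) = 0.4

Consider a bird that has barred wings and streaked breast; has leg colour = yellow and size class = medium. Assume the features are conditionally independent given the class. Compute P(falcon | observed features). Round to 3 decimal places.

0.899

hawk: 0.85 × 0.05 × 0.1 × 0.1 × 0.15 = 0.00006375
falcon: 0.15 × 0.95 × 0.05 × 0.2 × 0.4 = 0.00057
P(falcon | x) = 0.00057 / 0.00063375 ≈ 0.899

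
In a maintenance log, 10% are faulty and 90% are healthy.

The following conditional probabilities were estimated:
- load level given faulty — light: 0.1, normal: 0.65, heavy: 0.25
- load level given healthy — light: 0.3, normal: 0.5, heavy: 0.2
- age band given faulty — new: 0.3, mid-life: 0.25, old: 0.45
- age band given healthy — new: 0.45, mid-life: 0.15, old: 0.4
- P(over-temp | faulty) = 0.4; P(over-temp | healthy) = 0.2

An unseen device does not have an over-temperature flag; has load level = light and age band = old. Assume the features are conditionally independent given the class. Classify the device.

faulty: 0.1 × 0.1 × 0.45 × (1−0.4) = 0.0027
healthy: 0.9 × 0.3 × 0.4 × (1−0.2) = 0.0864
Highest score → healthy.

healthy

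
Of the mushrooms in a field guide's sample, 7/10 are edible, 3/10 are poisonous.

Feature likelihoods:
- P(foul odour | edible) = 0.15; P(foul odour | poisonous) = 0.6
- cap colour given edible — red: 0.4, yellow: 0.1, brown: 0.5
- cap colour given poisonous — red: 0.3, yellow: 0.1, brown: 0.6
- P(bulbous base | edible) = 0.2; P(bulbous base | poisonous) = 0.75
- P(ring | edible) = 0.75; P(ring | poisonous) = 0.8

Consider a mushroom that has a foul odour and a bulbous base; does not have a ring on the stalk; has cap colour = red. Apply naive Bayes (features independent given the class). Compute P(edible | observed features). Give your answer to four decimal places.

edible: 0.7 × 0.15 × 0.4 × 0.2 × (1−0.75) = 0.0021
poisonous: 0.3 × 0.6 × 0.3 × 0.75 × (1−0.8) = 0.0081
P(edible | x) = 0.0021 / 0.0102 ≈ 0.2059

0.2059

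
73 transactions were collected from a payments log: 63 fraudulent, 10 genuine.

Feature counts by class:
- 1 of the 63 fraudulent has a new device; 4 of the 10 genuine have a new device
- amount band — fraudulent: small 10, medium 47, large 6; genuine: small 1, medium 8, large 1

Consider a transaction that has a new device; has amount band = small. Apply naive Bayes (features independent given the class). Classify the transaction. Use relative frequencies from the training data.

fraudulent: (63/73) × (1/63) × (10/63) ≈ 0.00217439
genuine: (10/73) × (4/10) × (1/10) ≈ 0.00547945
Highest score → genuine.

genuine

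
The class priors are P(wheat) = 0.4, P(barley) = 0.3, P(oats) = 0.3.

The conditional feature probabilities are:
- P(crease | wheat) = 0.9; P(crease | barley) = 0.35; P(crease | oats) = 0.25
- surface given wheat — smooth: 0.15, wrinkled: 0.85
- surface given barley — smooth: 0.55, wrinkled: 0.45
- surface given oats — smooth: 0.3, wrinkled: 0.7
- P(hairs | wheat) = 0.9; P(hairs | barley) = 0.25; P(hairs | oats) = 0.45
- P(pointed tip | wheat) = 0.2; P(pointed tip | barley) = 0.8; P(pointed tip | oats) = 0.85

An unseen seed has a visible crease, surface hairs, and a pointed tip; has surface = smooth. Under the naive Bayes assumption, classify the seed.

wheat: 0.4 × 0.9 × 0.15 × 0.9 × 0.2 = 0.00972
barley: 0.3 × 0.35 × 0.55 × 0.25 × 0.8 = 0.01155
oats: 0.3 × 0.25 × 0.3 × 0.45 × 0.85 = 0.00860625
Highest score → barley.

barley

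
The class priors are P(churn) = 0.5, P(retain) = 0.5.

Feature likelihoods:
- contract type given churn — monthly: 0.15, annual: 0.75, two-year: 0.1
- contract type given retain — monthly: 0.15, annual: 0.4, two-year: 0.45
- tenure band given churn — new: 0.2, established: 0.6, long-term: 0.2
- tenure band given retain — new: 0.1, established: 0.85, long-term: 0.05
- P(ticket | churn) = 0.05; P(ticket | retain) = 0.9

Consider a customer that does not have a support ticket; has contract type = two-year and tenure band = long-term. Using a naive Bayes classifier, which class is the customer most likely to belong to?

churn

churn: 0.5 × 0.1 × 0.2 × (1−0.05) = 0.0095
retain: 0.5 × 0.45 × 0.05 × (1−0.9) = 0.001125
Highest score → churn.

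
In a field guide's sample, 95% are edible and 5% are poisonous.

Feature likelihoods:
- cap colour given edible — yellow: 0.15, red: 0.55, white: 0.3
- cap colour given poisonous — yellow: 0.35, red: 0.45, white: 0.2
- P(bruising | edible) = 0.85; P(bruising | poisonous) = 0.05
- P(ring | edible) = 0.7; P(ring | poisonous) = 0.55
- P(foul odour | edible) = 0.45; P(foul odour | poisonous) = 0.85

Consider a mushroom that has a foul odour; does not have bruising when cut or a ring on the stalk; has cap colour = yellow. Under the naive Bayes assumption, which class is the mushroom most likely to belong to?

poisonous

edible: 0.95 × 0.15 × (1−0.85) × (1−0.7) × 0.45 = 0.002885625
poisonous: 0.05 × 0.35 × (1−0.05) × (1−0.55) × 0.85 = 0.0063590625
Highest score → poisonous.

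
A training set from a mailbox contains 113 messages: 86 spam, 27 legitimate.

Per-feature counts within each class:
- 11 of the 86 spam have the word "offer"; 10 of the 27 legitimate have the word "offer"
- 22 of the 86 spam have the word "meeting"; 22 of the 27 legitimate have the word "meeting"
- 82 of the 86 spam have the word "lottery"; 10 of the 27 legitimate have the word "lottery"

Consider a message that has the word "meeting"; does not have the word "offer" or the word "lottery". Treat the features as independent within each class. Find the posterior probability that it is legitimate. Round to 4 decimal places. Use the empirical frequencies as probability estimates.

spam: (86/113) × (75/86) × (22/86) × (4/86) ≈ 0.00789712
legitimate: (27/113) × (17/27) × (22/27) × (17/27) ≈ 0.0771817
P(legitimate | x) = 0.0771817 / 0.08507882 ≈ 0.9072

0.9072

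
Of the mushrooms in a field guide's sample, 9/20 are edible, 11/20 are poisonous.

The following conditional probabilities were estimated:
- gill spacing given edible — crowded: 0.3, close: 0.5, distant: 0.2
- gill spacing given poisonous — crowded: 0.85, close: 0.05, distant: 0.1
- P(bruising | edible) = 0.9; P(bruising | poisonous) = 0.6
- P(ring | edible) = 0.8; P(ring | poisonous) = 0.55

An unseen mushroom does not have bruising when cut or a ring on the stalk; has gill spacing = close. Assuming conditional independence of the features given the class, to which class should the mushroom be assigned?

poisonous

edible: 0.45 × 0.5 × (1−0.9) × (1−0.8) = 0.0045
poisonous: 0.55 × 0.05 × (1−0.6) × (1−0.55) = 0.00495
Highest score → poisonous.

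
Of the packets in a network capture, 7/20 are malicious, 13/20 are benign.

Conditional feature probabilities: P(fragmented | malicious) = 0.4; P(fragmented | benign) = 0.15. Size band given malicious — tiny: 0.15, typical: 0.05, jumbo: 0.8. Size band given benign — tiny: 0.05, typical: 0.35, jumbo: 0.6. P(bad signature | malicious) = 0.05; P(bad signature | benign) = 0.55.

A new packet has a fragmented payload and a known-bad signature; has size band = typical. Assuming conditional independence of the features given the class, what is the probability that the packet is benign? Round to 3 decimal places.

malicious: 0.35 × 0.4 × 0.05 × 0.05 = 0.00035
benign: 0.65 × 0.15 × 0.35 × 0.55 = 0.01876875
P(benign | x) = 0.01876875 / 0.01911875 ≈ 0.982

0.982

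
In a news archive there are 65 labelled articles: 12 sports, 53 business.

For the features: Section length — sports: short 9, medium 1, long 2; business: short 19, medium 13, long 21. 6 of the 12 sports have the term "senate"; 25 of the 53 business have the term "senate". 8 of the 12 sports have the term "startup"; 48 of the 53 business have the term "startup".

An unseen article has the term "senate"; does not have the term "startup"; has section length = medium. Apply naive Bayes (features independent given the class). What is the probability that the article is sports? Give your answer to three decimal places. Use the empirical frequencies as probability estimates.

0.224

sports: (12/65) × (1/12) × (6/12) × (4/12) ≈ 0.0025641
business: (53/65) × (13/53) × (25/53) × (5/53) ≈ 0.00889996
P(sports | x) = 0.0025641 / 0.01146406 ≈ 0.224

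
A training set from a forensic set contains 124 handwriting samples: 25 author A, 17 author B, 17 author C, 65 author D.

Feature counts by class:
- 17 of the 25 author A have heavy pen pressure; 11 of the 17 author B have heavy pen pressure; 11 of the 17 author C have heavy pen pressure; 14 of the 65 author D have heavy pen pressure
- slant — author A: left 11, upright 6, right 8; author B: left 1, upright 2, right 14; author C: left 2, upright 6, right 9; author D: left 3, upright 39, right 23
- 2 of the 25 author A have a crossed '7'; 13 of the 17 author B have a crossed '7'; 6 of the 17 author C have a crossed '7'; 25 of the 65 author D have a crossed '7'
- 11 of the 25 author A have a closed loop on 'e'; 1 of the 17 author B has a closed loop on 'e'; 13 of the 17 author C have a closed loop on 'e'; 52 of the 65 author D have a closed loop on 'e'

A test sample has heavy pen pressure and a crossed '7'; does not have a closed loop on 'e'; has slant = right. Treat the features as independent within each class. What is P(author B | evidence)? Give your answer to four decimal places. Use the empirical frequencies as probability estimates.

0.8547

author A: (25/124) × (17/25) × (8/25) × (2/25) × (14/25) ≈ 0.00196542
author B: (17/124) × (11/17) × (14/17) × (13/17) × (16/17) ≈ 0.0525794
author C: (17/124) × (11/17) × (9/17) × (6/17) × (4/17) ≈ 0.00390012
author D: (65/124) × (14/65) × (23/65) × (25/65) × (13/65) ≈ 0.00307311
P(author B | x) = 0.0525794 / 0.06151805 ≈ 0.8547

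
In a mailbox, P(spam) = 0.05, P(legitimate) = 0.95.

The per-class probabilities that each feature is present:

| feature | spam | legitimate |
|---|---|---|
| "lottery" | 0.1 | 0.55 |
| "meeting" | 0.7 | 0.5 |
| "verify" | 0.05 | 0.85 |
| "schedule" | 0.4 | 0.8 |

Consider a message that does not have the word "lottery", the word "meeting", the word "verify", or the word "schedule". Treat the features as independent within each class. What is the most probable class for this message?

spam: 0.05 × (1−0.1) × (1−0.7) × (1−0.05) × (1−0.4) = 0.007695
legitimate: 0.95 × (1−0.55) × (1−0.5) × (1−0.85) × (1−0.8) = 0.0064125
Highest score → spam.

spam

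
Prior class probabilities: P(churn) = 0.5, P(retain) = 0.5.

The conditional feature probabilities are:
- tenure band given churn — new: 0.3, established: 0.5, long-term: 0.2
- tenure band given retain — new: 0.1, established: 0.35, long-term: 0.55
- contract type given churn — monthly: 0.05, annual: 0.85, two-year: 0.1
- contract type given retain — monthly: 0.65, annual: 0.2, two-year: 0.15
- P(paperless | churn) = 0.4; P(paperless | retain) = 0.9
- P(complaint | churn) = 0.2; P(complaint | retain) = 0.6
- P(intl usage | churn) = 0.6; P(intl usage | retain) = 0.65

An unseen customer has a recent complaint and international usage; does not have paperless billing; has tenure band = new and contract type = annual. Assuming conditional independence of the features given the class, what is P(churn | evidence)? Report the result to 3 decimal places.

churn: 0.5 × 0.3 × 0.85 × (1−0.4) × 0.2 × 0.6 = 0.00918
retain: 0.5 × 0.1 × 0.2 × (1−0.9) × 0.6 × 0.65 = 0.00039
P(churn | x) = 0.00918 / 0.00957 ≈ 0.959

0.959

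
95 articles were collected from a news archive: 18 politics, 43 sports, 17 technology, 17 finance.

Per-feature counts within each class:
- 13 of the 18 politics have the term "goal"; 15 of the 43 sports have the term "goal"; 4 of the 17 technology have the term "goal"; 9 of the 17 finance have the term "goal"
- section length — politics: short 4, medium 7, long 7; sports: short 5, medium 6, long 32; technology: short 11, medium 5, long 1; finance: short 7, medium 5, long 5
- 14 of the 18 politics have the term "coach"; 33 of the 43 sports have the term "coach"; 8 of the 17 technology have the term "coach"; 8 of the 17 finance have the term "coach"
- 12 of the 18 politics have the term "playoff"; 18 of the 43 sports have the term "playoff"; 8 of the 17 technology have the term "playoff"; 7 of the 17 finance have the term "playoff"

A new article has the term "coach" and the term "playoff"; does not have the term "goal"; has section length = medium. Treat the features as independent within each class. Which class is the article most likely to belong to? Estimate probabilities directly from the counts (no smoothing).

politics: (18/95) × (5/18) × (7/18) × (14/18) × (12/18) ≈ 0.010613
sports: (43/95) × (28/43) × (6/43) × (33/43) × (18/43) ≈ 0.0132119
technology: (17/95) × (13/17) × (5/17) × (8/17) × (8/17) ≈ 0.00891298
finance: (17/95) × (8/17) × (5/17) × (8/17) × (7/17) ≈ 0.0047993
Highest score → sports.

sports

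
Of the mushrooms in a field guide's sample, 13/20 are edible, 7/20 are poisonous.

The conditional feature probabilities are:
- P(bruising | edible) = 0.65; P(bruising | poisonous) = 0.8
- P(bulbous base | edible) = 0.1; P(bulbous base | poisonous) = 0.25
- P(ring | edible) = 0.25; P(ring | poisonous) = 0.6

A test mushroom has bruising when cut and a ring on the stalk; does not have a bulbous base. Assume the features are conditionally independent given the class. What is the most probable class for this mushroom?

poisonous

edible: 0.65 × 0.65 × (1−0.1) × 0.25 = 0.0950625
poisonous: 0.35 × 0.8 × (1−0.25) × 0.6 = 0.126
Highest score → poisonous.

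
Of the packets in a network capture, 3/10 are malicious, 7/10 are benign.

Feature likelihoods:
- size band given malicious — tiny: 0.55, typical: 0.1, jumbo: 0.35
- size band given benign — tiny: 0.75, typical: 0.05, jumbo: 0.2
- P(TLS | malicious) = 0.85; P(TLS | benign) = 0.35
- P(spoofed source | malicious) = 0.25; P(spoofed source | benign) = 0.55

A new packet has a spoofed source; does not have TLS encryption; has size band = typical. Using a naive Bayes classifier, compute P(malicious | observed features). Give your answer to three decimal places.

0.082

malicious: 0.3 × 0.1 × (1−0.85) × 0.25 = 0.001125
benign: 0.7 × 0.05 × (1−0.35) × 0.55 = 0.0125125
P(malicious | x) = 0.001125 / 0.0136375 ≈ 0.082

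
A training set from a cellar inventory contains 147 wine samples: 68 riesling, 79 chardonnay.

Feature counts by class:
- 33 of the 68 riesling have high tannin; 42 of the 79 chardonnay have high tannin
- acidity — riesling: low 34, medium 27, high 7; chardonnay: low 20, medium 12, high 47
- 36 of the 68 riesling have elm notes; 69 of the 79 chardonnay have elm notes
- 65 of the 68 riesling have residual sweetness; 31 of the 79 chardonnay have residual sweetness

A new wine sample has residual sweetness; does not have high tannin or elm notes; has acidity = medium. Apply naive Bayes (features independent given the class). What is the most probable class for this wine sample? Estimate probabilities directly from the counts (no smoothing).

riesling: (68/147) × (35/68) × (27/68) × (32/68) × (65/68) ≈ 0.0425257
chardonnay: (79/147) × (37/79) × (12/79) × (10/79) × (31/79) ≈ 0.00189909
Highest score → riesling.

riesling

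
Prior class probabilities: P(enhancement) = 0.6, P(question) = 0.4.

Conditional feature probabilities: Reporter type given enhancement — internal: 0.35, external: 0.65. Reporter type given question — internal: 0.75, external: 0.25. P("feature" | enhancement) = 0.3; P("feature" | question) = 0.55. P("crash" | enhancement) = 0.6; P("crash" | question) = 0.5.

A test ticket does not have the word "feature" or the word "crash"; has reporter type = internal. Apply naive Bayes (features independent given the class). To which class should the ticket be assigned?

question

enhancement: 0.6 × 0.35 × (1−0.3) × (1−0.6) = 0.0588
question: 0.4 × 0.75 × (1−0.55) × (1−0.5) = 0.0675
Highest score → question.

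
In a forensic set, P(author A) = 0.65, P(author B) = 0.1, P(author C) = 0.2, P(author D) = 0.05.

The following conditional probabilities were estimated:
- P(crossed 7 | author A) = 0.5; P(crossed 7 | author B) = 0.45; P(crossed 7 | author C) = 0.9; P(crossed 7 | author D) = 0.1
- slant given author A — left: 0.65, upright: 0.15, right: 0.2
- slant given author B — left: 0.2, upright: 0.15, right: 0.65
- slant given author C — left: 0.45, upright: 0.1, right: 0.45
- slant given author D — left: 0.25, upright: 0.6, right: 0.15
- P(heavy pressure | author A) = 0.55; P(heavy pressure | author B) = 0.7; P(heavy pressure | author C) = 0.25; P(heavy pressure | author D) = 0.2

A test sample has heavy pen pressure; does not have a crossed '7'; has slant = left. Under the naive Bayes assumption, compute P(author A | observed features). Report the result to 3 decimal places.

author A: 0.65 × (1−0.5) × 0.65 × 0.55 = 0.1161875
author B: 0.1 × (1−0.45) × 0.2 × 0.7 = 0.0077
author C: 0.2 × (1−0.9) × 0.45 × 0.25 = 0.00225
author D: 0.05 × (1−0.1) × 0.25 × 0.2 = 0.00225
P(author A | x) = 0.1161875 / 0.1283875 ≈ 0.905

0.905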